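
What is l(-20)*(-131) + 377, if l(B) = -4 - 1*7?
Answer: 1818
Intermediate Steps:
l(B) = -11 (l(B) = -4 - 7 = -11)
l(-20)*(-131) + 377 = -11*(-131) + 377 = 1441 + 377 = 1818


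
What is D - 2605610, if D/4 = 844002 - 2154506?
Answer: -7847626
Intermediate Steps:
D = -5242016 (D = 4*(844002 - 2154506) = 4*(-1310504) = -5242016)
D - 2605610 = -5242016 - 2605610 = -7847626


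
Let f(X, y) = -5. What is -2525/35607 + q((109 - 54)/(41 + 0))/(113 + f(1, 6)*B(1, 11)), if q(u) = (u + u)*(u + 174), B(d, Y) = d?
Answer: 4616541805/1077396606 ≈ 4.2849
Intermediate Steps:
q(u) = 2*u*(174 + u) (q(u) = (2*u)*(174 + u) = 2*u*(174 + u))
-2525/35607 + q((109 - 54)/(41 + 0))/(113 + f(1, 6)*B(1, 11)) = -2525/35607 + (2*((109 - 54)/(41 + 0))*(174 + (109 - 54)/(41 + 0)))/(113 - 5*1) = -2525*1/35607 + (2*(55/41)*(174 + 55/41))/(113 - 5) = -2525/35607 + (2*(55*(1/41))*(174 + 55*(1/41)))/108 = -2525/35607 + (2*(55/41)*(174 + 55/41))*(1/108) = -2525/35607 + (2*(55/41)*(7189/41))*(1/108) = -2525/35607 + (790790/1681)*(1/108) = -2525/35607 + 395395/90774 = 4616541805/1077396606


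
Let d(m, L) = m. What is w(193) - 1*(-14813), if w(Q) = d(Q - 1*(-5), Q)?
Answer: 15011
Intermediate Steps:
w(Q) = 5 + Q (w(Q) = Q - 1*(-5) = Q + 5 = 5 + Q)
w(193) - 1*(-14813) = (5 + 193) - 1*(-14813) = 198 + 14813 = 15011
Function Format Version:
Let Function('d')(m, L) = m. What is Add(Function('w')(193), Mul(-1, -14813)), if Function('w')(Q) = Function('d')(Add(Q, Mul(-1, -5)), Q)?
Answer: 15011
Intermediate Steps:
Function('w')(Q) = Add(5, Q) (Function('w')(Q) = Add(Q, Mul(-1, -5)) = Add(Q, 5) = Add(5, Q))
Add(Function('w')(193), Mul(-1, -14813)) = Add(Add(5, 193), Mul(-1, -14813)) = Add(198, 14813) = 15011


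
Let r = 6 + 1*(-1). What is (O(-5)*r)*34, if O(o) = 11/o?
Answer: -374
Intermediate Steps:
r = 5 (r = 6 - 1 = 5)
(O(-5)*r)*34 = ((11/(-5))*5)*34 = ((11*(-⅕))*5)*34 = -11/5*5*34 = -11*34 = -374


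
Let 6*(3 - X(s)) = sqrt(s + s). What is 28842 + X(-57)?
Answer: 28845 - I*sqrt(114)/6 ≈ 28845.0 - 1.7795*I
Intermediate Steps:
X(s) = 3 - sqrt(2)*sqrt(s)/6 (X(s) = 3 - sqrt(s + s)/6 = 3 - sqrt(2)*sqrt(s)/6)
28842 + X(-57) = 28842 + (3 - sqrt(2)*sqrt(-57)/6) = 28842 + (3 - sqrt(2)*I*sqrt(57)/6) = 28842 + (3 - I*sqrt(114)/6) = 28845 - I*sqrt(114)/6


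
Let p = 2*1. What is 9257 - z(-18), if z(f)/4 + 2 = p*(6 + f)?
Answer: 9361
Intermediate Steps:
p = 2
z(f) = 40 + 8*f (z(f) = -8 + 4*(2*(6 + f)) = -8 + 4*(12 + 2*f) = -8 + (48 + 8*f) = 40 + 8*f)
9257 - z(-18) = 9257 - (40 + 8*(-18)) = 9257 - (40 - 144) = 9257 - 1*(-104) = 9257 + 104 = 9361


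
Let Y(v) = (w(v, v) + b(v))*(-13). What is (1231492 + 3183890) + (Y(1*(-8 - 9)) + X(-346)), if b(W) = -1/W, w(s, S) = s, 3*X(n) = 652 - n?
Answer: 225212680/51 ≈ 4.4159e+6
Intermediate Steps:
X(n) = 652/3 - n/3 (X(n) = (652 - n)/3 = 652/3 - n/3)
Y(v) = -13*v + 13/v (Y(v) = (v - 1/v)*(-13) = -13*v + 13/v)
(1231492 + 3183890) + (Y(1*(-8 - 9)) + X(-346)) = (1231492 + 3183890) + ((-13*(-8 - 9) + 13/((1*(-8 - 9)))) + (652/3 - 1/3*(-346))) = 4415382 + ((-13*(-17) + 13/((1*(-17)))) + (652/3 + 346/3)) = 4415382 + ((-13*(-17) + 13/(-17)) + 998/3) = 4415382 + ((221 + 13*(-1/17)) + 998/3) = 4415382 + ((221 - 13/17) + 998/3) = 4415382 + (3744/17 + 998/3) = 4415382 + 28198/51 = 225212680/51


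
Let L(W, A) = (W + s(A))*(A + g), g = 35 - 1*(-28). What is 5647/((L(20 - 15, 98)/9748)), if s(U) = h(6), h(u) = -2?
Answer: 55046956/483 ≈ 1.1397e+5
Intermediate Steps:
s(U) = -2
g = 63 (g = 35 + 28 = 63)
L(W, A) = (-2 + W)*(63 + A) (L(W, A) = (W - 2)*(A + 63) = (-2 + W)*(63 + A))
5647/((L(20 - 15, 98)/9748)) = 5647/(((-126 - 2*98 + 63*(20 - 15) + 98*(20 - 15))/9748)) = 5647/(((-126 - 196 + 63*5 + 98*5)*(1/9748))) = 5647/(((-126 - 196 + 315 + 490)*(1/9748))) = 5647/((483*(1/9748))) = 5647/(483/9748) = 5647*(9748/483) = 55046956/483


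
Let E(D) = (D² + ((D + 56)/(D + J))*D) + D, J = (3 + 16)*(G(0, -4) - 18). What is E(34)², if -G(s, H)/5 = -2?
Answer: 4716942400/3481 ≈ 1.3551e+6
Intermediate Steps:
G(s, H) = 10 (G(s, H) = -5*(-2) = 10)
J = -152 (J = (3 + 16)*(10 - 18) = 19*(-8) = -152)
E(D) = D + D² + D*(56 + D)/(-152 + D) (E(D) = (D² + ((D + 56)/(D - 152))*D) + D = (D² + ((56 + D)/(-152 + D))*D) + D = (D² + D*(56 + D)/(-152 + D)) + D = D + D² + D*(56 + D)/(-152 + D))
E(34)² = (34*(-96 + 34² - 150*34)/(-152 + 34))² = (34*(-96 + 1156 - 5100)/(-118))² = (34*(-1/118)*(-4040))² = (68680/59)² = 4716942400/3481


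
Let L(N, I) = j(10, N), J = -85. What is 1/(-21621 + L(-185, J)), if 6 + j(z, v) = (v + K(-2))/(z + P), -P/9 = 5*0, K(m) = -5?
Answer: -1/21646 ≈ -4.6198e-5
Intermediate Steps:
P = 0 (P = -45*0 = -9*0 = 0)
j(z, v) = -6 + (-5 + v)/z (j(z, v) = -6 + (v - 5)/(z + 0) = -6 + (-5 + v)/z)
L(N, I) = -13/2 + N/10 (L(N, I) = (-5 + N - 6*10)/10 = (-5 + N - 60)/10 = (-65 + N)/10 = -13/2 + N/10)
1/(-21621 + L(-185, J)) = 1/(-21621 + (-13/2 + (1/10)*(-185))) = 1/(-21621 + (-13/2 - 37/2)) = 1/(-21621 - 25) = 1/(-21646) = -1/21646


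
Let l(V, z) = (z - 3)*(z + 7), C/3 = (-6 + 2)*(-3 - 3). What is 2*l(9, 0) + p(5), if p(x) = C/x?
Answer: -138/5 ≈ -27.600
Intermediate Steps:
C = 72 (C = 3*((-6 + 2)*(-3 - 3)) = 3*(-4*(-6)) = 3*24 = 72)
p(x) = 72/x
l(V, z) = (-3 + z)*(7 + z)
2*l(9, 0) + p(5) = 2*(-21 + 0² + 4*0) + 72/5 = 2*(-21 + 0 + 0) + 72*(⅕) = 2*(-21) + 72/5 = -42 + 72/5 = -138/5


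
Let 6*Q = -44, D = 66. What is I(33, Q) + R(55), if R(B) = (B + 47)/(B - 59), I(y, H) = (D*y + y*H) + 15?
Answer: 3851/2 ≈ 1925.5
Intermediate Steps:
Q = -22/3 (Q = (⅙)*(-44) = -22/3 ≈ -7.3333)
I(y, H) = 15 + 66*y + H*y (I(y, H) = (66*y + y*H) + 15 = (66*y + H*y) + 15 = 15 + 66*y + H*y)
R(B) = (47 + B)/(-59 + B)
I(33, Q) + R(55) = (15 + 66*33 - 22/3*33) + (47 + 55)/(-59 + 55) = (15 + 2178 - 242) + 102/(-4) = 1951 - ¼*102 = 1951 - 51/2 = 3851/2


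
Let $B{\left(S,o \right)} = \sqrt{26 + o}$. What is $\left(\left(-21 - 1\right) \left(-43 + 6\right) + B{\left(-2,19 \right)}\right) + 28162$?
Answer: $28976 + 3 \sqrt{5} \approx 28983.0$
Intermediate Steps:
$\left(\left(-21 - 1\right) \left(-43 + 6\right) + B{\left(-2,19 \right)}\right) + 28162 = \left(\left(-21 - 1\right) \left(-43 + 6\right) + \sqrt{26 + 19}\right) + 28162 = \left(\left(-22\right) \left(-37\right) + \sqrt{45}\right) + 28162 = \left(814 + 3 \sqrt{5}\right) + 28162 = 28976 + 3 \sqrt{5}$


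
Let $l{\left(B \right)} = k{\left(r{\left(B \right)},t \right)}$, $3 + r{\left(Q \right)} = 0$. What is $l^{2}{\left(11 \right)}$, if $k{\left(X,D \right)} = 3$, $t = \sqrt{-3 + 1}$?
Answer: $9$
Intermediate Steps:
$r{\left(Q \right)} = -3$ ($r{\left(Q \right)} = -3 + 0 = -3$)
$t = i \sqrt{2}$ ($t = \sqrt{-2} = i \sqrt{2} \approx 1.4142 i$)
$l{\left(B \right)} = 3$
$l^{2}{\left(11 \right)} = 3^{2} = 9$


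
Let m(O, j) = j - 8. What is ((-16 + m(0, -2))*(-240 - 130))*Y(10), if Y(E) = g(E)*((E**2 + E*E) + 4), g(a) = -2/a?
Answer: -392496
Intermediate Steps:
m(O, j) = -8 + j
Y(E) = -2*(4 + 2*E**2)/E (Y(E) = (-2/E)*((E**2 + E*E) + 4) = (-2/E)*((E**2 + E**2) + 4) = (-2/E)*(2*E**2 + 4) = (-2/E)*(4 + 2*E**2) = -2*(4 + 2*E**2)/E)
((-16 + m(0, -2))*(-240 - 130))*Y(10) = ((-16 + (-8 - 2))*(-240 - 130))*(-8/10 - 4*10) = ((-16 - 10)*(-370))*(-8*1/10 - 40) = (-26*(-370))*(-4/5 - 40) = 9620*(-204/5) = -392496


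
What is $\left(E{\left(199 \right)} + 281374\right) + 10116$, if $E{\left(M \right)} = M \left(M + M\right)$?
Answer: $370692$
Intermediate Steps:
$E{\left(M \right)} = 2 M^{2}$ ($E{\left(M \right)} = M 2 M = 2 M^{2}$)
$\left(E{\left(199 \right)} + 281374\right) + 10116 = \left(2 \cdot 199^{2} + 281374\right) + 10116 = \left(2 \cdot 39601 + 281374\right) + 10116 = \left(79202 + 281374\right) + 10116 = 360576 + 10116 = 370692$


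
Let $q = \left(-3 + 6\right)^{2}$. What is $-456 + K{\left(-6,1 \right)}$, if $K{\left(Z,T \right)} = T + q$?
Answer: $-446$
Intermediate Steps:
$q = 9$ ($q = 3^{2} = 9$)
$K{\left(Z,T \right)} = 9 + T$ ($K{\left(Z,T \right)} = T + 9 = 9 + T$)
$-456 + K{\left(-6,1 \right)} = -456 + \left(9 + 1\right) = -456 + 10 = -446$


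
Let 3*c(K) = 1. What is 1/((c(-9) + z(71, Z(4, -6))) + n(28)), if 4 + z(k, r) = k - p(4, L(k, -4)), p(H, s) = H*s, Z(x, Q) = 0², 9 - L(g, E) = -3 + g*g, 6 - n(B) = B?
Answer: 3/60484 ≈ 4.9600e-5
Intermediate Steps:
n(B) = 6 - B
L(g, E) = 12 - g² (L(g, E) = 9 - (-3 + g*g) = 9 - (-3 + g²) = 9 + (3 - g²) = 12 - g²)
Z(x, Q) = 0
c(K) = ⅓ (c(K) = (⅓)*1 = ⅓)
z(k, r) = -52 + k + 4*k² (z(k, r) = -4 + (k - 4*(12 - k²)) = -4 + (k - (48 - 4*k²)) = -4 + (k + (-48 + 4*k²)) = -4 + (-48 + k + 4*k²) = -52 + k + 4*k²)
1/((c(-9) + z(71, Z(4, -6))) + n(28)) = 1/((⅓ + (-52 + 71 + 4*71²)) + (6 - 1*28)) = 1/((⅓ + (-52 + 71 + 4*5041)) + (6 - 28)) = 1/((⅓ + (-52 + 71 + 20164)) - 22) = 1/((⅓ + 20183) - 22) = 1/(60550/3 - 22) = 1/(60484/3) = 3/60484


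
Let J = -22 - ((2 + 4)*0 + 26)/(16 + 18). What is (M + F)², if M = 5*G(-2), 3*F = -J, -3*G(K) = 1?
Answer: 91204/2601 ≈ 35.065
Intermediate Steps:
G(K) = -⅓ (G(K) = -⅓*1 = -⅓)
J = -387/17 (J = -22 - (6*0 + 26)/34 = -22 - (0 + 26)/34 = -22 - 26/34 = -22 - 1*13/17 = -22 - 13/17 = -387/17 ≈ -22.765)
F = 129/17 (F = (-1*(-387/17))/3 = (⅓)*(387/17) = 129/17 ≈ 7.5882)
M = -5/3 (M = 5*(-⅓) = -5/3 ≈ -1.6667)
(M + F)² = (-5/3 + 129/17)² = (302/51)² = 91204/2601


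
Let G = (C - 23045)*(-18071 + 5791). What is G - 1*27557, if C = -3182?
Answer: 322040003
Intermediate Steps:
G = 322067560 (G = (-3182 - 23045)*(-18071 + 5791) = -26227*(-12280) = 322067560)
G - 1*27557 = 322067560 - 1*27557 = 322067560 - 27557 = 322040003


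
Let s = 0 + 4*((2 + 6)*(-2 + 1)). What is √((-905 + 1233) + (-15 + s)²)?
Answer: √2537 ≈ 50.369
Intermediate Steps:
s = -32 (s = 0 + 4*(8*(-1)) = 0 + 4*(-8) = 0 - 32 = -32)
√((-905 + 1233) + (-15 + s)²) = √((-905 + 1233) + (-15 - 32)²) = √(328 + (-47)²) = √(328 + 2209) = √2537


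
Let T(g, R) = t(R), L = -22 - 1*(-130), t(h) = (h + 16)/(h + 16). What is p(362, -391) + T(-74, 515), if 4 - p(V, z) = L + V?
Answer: -465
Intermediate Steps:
t(h) = 1 (t(h) = (16 + h)/(16 + h) = 1)
L = 108 (L = -22 + 130 = 108)
p(V, z) = -104 - V (p(V, z) = 4 - (108 + V) = 4 + (-108 - V) = -104 - V)
T(g, R) = 1
p(362, -391) + T(-74, 515) = (-104 - 1*362) + 1 = (-104 - 362) + 1 = -466 + 1 = -465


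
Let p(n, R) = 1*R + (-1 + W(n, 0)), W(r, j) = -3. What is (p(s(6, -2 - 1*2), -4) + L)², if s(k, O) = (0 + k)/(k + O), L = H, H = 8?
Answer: 0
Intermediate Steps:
L = 8
s(k, O) = k/(O + k)
p(n, R) = -4 + R (p(n, R) = 1*R + (-1 - 3) = R - 4 = -4 + R)
(p(s(6, -2 - 1*2), -4) + L)² = ((-4 - 4) + 8)² = (-8 + 8)² = 0² = 0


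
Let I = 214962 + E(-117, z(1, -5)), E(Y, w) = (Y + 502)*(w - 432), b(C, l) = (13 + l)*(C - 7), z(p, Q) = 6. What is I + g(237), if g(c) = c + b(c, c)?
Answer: 108689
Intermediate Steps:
b(C, l) = (-7 + C)*(13 + l) (b(C, l) = (13 + l)*(-7 + C) = (-7 + C)*(13 + l))
E(Y, w) = (-432 + w)*(502 + Y) (E(Y, w) = (502 + Y)*(-432 + w) = (-432 + w)*(502 + Y))
g(c) = -91 + c**2 + 7*c (g(c) = c + (-91 - 7*c + 13*c + c*c) = c + (-91 - 7*c + 13*c + c**2) = c + (-91 + c**2 + 6*c) = -91 + c**2 + 7*c)
I = 50952 (I = 214962 + (-216864 - 432*(-117) + 502*6 - 117*6) = 214962 + (-216864 + 50544 + 3012 - 702) = 214962 - 164010 = 50952)
I + g(237) = 50952 + (-91 + 237**2 + 7*237) = 50952 + (-91 + 56169 + 1659) = 50952 + 57737 = 108689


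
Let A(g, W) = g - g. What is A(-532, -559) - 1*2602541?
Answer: -2602541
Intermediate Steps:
A(g, W) = 0
A(-532, -559) - 1*2602541 = 0 - 1*2602541 = 0 - 2602541 = -2602541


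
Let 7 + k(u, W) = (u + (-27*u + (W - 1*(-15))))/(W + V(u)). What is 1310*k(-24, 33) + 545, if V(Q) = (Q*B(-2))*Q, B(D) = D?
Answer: -3510565/373 ≈ -9411.7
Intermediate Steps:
V(Q) = -2*Q² (V(Q) = (Q*(-2))*Q = (-2*Q)*Q = -2*Q²)
k(u, W) = -7 + (15 + W - 26*u)/(W - 2*u²) (k(u, W) = -7 + (u + (-27*u + (W - 1*(-15))))/(W - 2*u²) = -7 + (u + (-27*u + (W + 15)))/(W - 2*u²) = -7 + (u + (-27*u + (15 + W)))/(W - 2*u²) = -7 + (u + (15 + W - 27*u))/(W - 2*u²) = -7 + (15 + W - 26*u)/(W - 2*u²))
1310*k(-24, 33) + 545 = 1310*((15 - 26*(-24) - 6*33 + 14*(-24)²)/(33 - 2*(-24)²)) + 545 = 1310*((15 + 624 - 198 + 14*576)/(33 - 2*576)) + 545 = 1310*((15 + 624 - 198 + 8064)/(33 - 1152)) + 545 = 1310*(8505/(-1119)) + 545 = 1310*(-1/1119*8505) + 545 = 1310*(-2835/373) + 545 = -3713850/373 + 545 = -3510565/373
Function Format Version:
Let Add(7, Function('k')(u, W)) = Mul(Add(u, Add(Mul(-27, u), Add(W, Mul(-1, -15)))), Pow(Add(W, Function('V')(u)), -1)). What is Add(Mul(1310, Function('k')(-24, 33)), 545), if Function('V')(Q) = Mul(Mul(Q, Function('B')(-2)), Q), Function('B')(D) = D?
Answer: Rational(-3510565, 373) ≈ -9411.7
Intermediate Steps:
Function('V')(Q) = Mul(-2, Pow(Q, 2)) (Function('V')(Q) = Mul(Mul(Q, -2), Q) = Mul(Mul(-2, Q), Q) = Mul(-2, Pow(Q, 2)))
Function('k')(u, W) = Add(-7, Mul(Pow(Add(W, Mul(-2, Pow(u, 2))), -1), Add(15, W, Mul(-26, u)))) (Function('k')(u, W) = Add(-7, Mul(Add(u, Add(Mul(-27, u), Add(W, Mul(-1, -15)))), Pow(Add(W, Mul(-2, Pow(u, 2))), -1))) = Add(-7, Mul(Add(u, Add(Mul(-27, u), Add(W, 15))), Pow(Add(W, Mul(-2, Pow(u, 2))), -1))) = Add(-7, Mul(Add(u, Add(Mul(-27, u), Add(15, W))), Pow(Add(W, Mul(-2, Pow(u, 2))), -1))) = Add(-7, Mul(Add(u, Add(15, W, Mul(-27, u))), Pow(Add(W, Mul(-2, Pow(u, 2))), -1))) = Add(-7, Mul(Add(15, W, Mul(-26, u)), Pow(Add(W, Mul(-2, Pow(u, 2))), -1))) = Add(-7, Mul(Pow(Add(W, Mul(-2, Pow(u, 2))), -1), Add(15, W, Mul(-26, u)))))
Add(Mul(1310, Function('k')(-24, 33)), 545) = Add(Mul(1310, Mul(Pow(Add(33, Mul(-2, Pow(-24, 2))), -1), Add(15, Mul(-26, -24), Mul(-6, 33), Mul(14, Pow(-24, 2))))), 545) = Add(Mul(1310, Mul(Pow(Add(33, Mul(-2, 576)), -1), Add(15, 624, -198, Mul(14, 576)))), 545) = Add(Mul(1310, Mul(Pow(Add(33, -1152), -1), Add(15, 624, -198, 8064))), 545) = Add(Mul(1310, Mul(Pow(-1119, -1), 8505)), 545) = Add(Mul(1310, Mul(Rational(-1, 1119), 8505)), 545) = Add(Mul(1310, Rational(-2835, 373)), 545) = Add(Rational(-3713850, 373), 545) = Rational(-3510565, 373)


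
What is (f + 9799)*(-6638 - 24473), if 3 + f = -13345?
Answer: 110412939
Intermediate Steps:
f = -13348 (f = -3 - 13345 = -13348)
(f + 9799)*(-6638 - 24473) = (-13348 + 9799)*(-6638 - 24473) = -3549*(-31111) = 110412939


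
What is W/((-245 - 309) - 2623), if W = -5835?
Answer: 1945/1059 ≈ 1.8366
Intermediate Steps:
W/((-245 - 309) - 2623) = -5835/((-245 - 309) - 2623) = -5835/(-554 - 2623) = -5835/(-3177) = -5835*(-1/3177) = 1945/1059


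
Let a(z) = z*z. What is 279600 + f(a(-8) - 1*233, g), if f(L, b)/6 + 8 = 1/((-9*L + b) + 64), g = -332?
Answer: 350278662/1253 ≈ 2.7955e+5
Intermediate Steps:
a(z) = z²
f(L, b) = -48 + 6/(64 + b - 9*L) (f(L, b) = -48 + 6/((-9*L + b) + 64) = -48 + 6/((b - 9*L) + 64) = -48 + 6/(64 + b - 9*L))
279600 + f(a(-8) - 1*233, g) = 279600 + 6*(-511 - 8*(-332) + 72*((-8)² - 1*233))/(64 - 332 - 9*((-8)² - 1*233)) = 279600 + 6*(-511 + 2656 + 72*(64 - 233))/(64 - 332 - 9*(64 - 233)) = 279600 + 6*(-511 + 2656 + 72*(-169))/(64 - 332 - 9*(-169)) = 279600 + 6*(-511 + 2656 - 12168)/(64 - 332 + 1521) = 279600 + 6*(-10023)/1253 = 279600 + 6*(1/1253)*(-10023) = 279600 - 60138/1253 = 350278662/1253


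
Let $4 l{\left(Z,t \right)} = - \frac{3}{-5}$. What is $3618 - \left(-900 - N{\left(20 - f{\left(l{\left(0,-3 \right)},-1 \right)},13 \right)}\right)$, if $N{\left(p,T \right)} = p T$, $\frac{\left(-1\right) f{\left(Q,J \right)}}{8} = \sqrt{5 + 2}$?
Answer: $4778 + 104 \sqrt{7} \approx 5053.2$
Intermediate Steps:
$l{\left(Z,t \right)} = \frac{3}{20}$ ($l{\left(Z,t \right)} = \frac{\left(-3\right) \frac{1}{-5}}{4} = \frac{\left(-3\right) \left(- \frac{1}{5}\right)}{4} = \frac{1}{4} \cdot \frac{3}{5} = \frac{3}{20}$)
$f{\left(Q,J \right)} = - 8 \sqrt{7}$ ($f{\left(Q,J \right)} = - 8 \sqrt{5 + 2} = - 8 \sqrt{7}$)
$N{\left(p,T \right)} = T p$
$3618 - \left(-900 - N{\left(20 - f{\left(l{\left(0,-3 \right)},-1 \right)},13 \right)}\right) = 3618 - \left(-900 - 13 \left(20 - - 8 \sqrt{7}\right)\right) = 3618 - \left(-900 - 13 \left(20 + 8 \sqrt{7}\right)\right) = 3618 - \left(-900 - \left(260 + 104 \sqrt{7}\right)\right) = 3618 - \left(-1160 - 104 \sqrt{7}\right) = 3618 + \left(1160 + 104 \sqrt{7}\right) = 4778 + 104 \sqrt{7}$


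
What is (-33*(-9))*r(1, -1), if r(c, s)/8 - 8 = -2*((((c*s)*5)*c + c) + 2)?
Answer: 28512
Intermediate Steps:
r(c, s) = 32 - 16*c - 80*s*c**2 (r(c, s) = 64 + 8*(-2*((((c*s)*5)*c + c) + 2)) = 64 + 8*(-2*(((5*c*s)*c + c) + 2)) = 64 + 8*(-2*((5*s*c**2 + c) + 2)) = 64 + 8*(-2*((c + 5*s*c**2) + 2)) = 64 + 8*(-2*(2 + c + 5*s*c**2)) = 64 + 8*(-4 - 2*c - 10*s*c**2) = 64 + (-32 - 16*c - 80*s*c**2) = 32 - 16*c - 80*s*c**2)
(-33*(-9))*r(1, -1) = (-33*(-9))*(32 - 16*1 - 80*(-1)*1**2) = 297*(32 - 16 - 80*(-1)*1) = 297*(32 - 16 + 80) = 297*96 = 28512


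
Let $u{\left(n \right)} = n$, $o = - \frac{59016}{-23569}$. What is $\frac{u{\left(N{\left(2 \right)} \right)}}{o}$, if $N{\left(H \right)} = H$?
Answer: $\frac{23569}{29508} \approx 0.79873$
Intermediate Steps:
$o = \frac{59016}{23569}$ ($o = \left(-59016\right) \left(- \frac{1}{23569}\right) = \frac{59016}{23569} \approx 2.504$)
$\frac{u{\left(N{\left(2 \right)} \right)}}{o} = \frac{2}{\frac{59016}{23569}} = 2 \cdot \frac{23569}{59016} = \frac{23569}{29508}$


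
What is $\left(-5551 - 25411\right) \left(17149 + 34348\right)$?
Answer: $-1594450114$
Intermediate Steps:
$\left(-5551 - 25411\right) \left(17149 + 34348\right) = \left(-30962\right) 51497 = -1594450114$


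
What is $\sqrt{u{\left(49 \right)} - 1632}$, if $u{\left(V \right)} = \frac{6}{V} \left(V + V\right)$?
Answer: $18 i \sqrt{5} \approx 40.249 i$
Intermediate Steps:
$u{\left(V \right)} = 12$ ($u{\left(V \right)} = \frac{6}{V} 2 V = 12$)
$\sqrt{u{\left(49 \right)} - 1632} = \sqrt{12 - 1632} = \sqrt{-1620} = 18 i \sqrt{5}$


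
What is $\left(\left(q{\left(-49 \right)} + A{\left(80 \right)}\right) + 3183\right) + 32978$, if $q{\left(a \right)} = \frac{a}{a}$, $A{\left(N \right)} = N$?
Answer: $36242$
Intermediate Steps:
$q{\left(a \right)} = 1$
$\left(\left(q{\left(-49 \right)} + A{\left(80 \right)}\right) + 3183\right) + 32978 = \left(\left(1 + 80\right) + 3183\right) + 32978 = \left(81 + 3183\right) + 32978 = 3264 + 32978 = 36242$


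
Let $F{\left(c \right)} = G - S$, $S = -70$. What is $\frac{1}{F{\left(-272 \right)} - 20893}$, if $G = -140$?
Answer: $- \frac{1}{20963} \approx -4.7703 \cdot 10^{-5}$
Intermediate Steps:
$F{\left(c \right)} = -70$ ($F{\left(c \right)} = -140 - -70 = -140 + 70 = -70$)
$\frac{1}{F{\left(-272 \right)} - 20893} = \frac{1}{-70 - 20893} = \frac{1}{-20963} = - \frac{1}{20963}$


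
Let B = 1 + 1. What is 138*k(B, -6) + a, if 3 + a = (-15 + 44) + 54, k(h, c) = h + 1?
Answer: 494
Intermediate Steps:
B = 2
k(h, c) = 1 + h
a = 80 (a = -3 + ((-15 + 44) + 54) = -3 + (29 + 54) = -3 + 83 = 80)
138*k(B, -6) + a = 138*(1 + 2) + 80 = 138*3 + 80 = 414 + 80 = 494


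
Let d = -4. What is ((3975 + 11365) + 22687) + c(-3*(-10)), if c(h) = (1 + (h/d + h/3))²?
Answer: 152157/4 ≈ 38039.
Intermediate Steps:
c(h) = (1 + h/12)² (c(h) = (1 + (h/(-4) + h/3))² = (1 + (h*(-¼) + h*(⅓)))² = (1 + (-h/4 + h/3))² = (1 + h/12)²)
((3975 + 11365) + 22687) + c(-3*(-10)) = ((3975 + 11365) + 22687) + (12 - 3*(-10))²/144 = (15340 + 22687) + (12 + 30)²/144 = 38027 + (1/144)*42² = 38027 + (1/144)*1764 = 38027 + 49/4 = 152157/4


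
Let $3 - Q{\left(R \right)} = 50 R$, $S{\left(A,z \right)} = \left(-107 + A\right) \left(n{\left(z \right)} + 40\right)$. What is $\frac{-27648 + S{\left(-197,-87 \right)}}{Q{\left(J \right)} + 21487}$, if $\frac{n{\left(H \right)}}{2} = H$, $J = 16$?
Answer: $\frac{6544}{10345} \approx 0.63258$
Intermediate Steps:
$n{\left(H \right)} = 2 H$
$S{\left(A,z \right)} = \left(-107 + A\right) \left(40 + 2 z\right)$ ($S{\left(A,z \right)} = \left(-107 + A\right) \left(2 z + 40\right) = \left(-107 + A\right) \left(40 + 2 z\right)$)
$Q{\left(R \right)} = 3 - 50 R$
$\frac{-27648 + S{\left(-197,-87 \right)}}{Q{\left(J \right)} + 21487} = \frac{-27648 + \left(-4280 - -18618 + 40 \left(-197\right) + 2 \left(-197\right) \left(-87\right)\right)}{\left(3 - 800\right) + 21487} = \frac{-27648 + \left(-4280 + 18618 - 7880 + 34278\right)}{\left(3 - 800\right) + 21487} = \frac{-27648 + 40736}{-797 + 21487} = \frac{13088}{20690} = 13088 \cdot \frac{1}{20690} = \frac{6544}{10345}$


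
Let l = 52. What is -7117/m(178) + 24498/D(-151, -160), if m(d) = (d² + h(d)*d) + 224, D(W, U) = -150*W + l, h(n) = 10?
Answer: 331859245/382392488 ≈ 0.86785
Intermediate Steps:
D(W, U) = 52 - 150*W (D(W, U) = -150*W + 52 = 52 - 150*W)
m(d) = 224 + d² + 10*d (m(d) = (d² + 10*d) + 224 = 224 + d² + 10*d)
-7117/m(178) + 24498/D(-151, -160) = -7117/(224 + 178² + 10*178) + 24498/(52 - 150*(-151)) = -7117/(224 + 31684 + 1780) + 24498/(52 + 22650) = -7117/33688 + 24498/22702 = -7117*1/33688 + 24498*(1/22702) = -7117/33688 + 12249/11351 = 331859245/382392488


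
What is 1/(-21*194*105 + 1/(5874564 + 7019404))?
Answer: -12893968/5515652691359 ≈ -2.3377e-6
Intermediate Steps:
1/(-21*194*105 + 1/(5874564 + 7019404)) = 1/(-4074*105 + 1/12893968) = 1/(-427770 + 1/12893968) = 1/(-5515652691359/12893968) = -12893968/5515652691359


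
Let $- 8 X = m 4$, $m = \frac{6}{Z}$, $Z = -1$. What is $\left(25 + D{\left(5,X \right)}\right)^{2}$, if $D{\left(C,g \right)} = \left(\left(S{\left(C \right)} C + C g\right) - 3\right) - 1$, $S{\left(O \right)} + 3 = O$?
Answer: $2116$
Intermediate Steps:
$m = -6$ ($m = \frac{6}{-1} = 6 \left(-1\right) = -6$)
$S{\left(O \right)} = -3 + O$
$X = 3$ ($X = - \frac{\left(-6\right) 4}{8} = \left(- \frac{1}{8}\right) \left(-24\right) = 3$)
$D{\left(C,g \right)} = -4 + C g + C \left(-3 + C\right)$ ($D{\left(C,g \right)} = \left(\left(\left(-3 + C\right) C + C g\right) - 3\right) - 1 = \left(\left(C \left(-3 + C\right) + C g\right) - 3\right) - 1 = \left(\left(C g + C \left(-3 + C\right)\right) - 3\right) - 1 = \left(-3 + C g + C \left(-3 + C\right)\right) - 1 = -4 + C g + C \left(-3 + C\right)$)
$\left(25 + D{\left(5,X \right)}\right)^{2} = \left(25 + \left(-4 + 5 \cdot 3 + 5 \left(-3 + 5\right)\right)\right)^{2} = \left(25 + \left(-4 + 15 + 5 \cdot 2\right)\right)^{2} = \left(25 + \left(-4 + 15 + 10\right)\right)^{2} = \left(25 + 21\right)^{2} = 46^{2} = 2116$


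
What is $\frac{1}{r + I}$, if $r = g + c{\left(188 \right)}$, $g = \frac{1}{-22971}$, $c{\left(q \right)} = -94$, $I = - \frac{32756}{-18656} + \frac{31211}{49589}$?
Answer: $- \frac{5312803998216}{486731799260725} \approx -0.010915$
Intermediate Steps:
$I = \frac{551652425}{231283096}$ ($I = \left(-32756\right) \left(- \frac{1}{18656}\right) + 31211 \cdot \frac{1}{49589} = \frac{8189}{4664} + \frac{31211}{49589} = \frac{551652425}{231283096} \approx 2.3852$)
$g = - \frac{1}{22971} \approx -4.3533 \cdot 10^{-5}$
$r = - \frac{2159275}{22971}$ ($r = - \frac{1}{22971} - 94 = - \frac{2159275}{22971} \approx -94.0$)
$\frac{1}{r + I} = \frac{1}{- \frac{2159275}{22971} + \frac{551652425}{231283096}} = \frac{1}{- \frac{486731799260725}{5312803998216}} = - \frac{5312803998216}{486731799260725}$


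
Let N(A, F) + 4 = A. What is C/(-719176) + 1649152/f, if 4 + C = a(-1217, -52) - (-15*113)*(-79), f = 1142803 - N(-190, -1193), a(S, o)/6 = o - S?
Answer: 1331098574995/822016010472 ≈ 1.6193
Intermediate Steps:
a(S, o) = -6*S + 6*o (a(S, o) = 6*(o - S) = -6*S + 6*o)
N(A, F) = -4 + A
f = 1142997 (f = 1142803 - (-4 - 190) = 1142803 - 1*(-194) = 1142803 + 194 = 1142997)
C = -126919 (C = -4 + ((-6*(-1217) + 6*(-52)) - (-15*113)*(-79)) = -4 + ((7302 - 312) - (-1695)*(-79)) = -4 + (6990 - 1*133905) = -4 + (6990 - 133905) = -4 - 126915 = -126919)
C/(-719176) + 1649152/f = -126919/(-719176) + 1649152/1142997 = -126919*(-1/719176) + 1649152*(1/1142997) = 126919/719176 + 1649152/1142997 = 1331098574995/822016010472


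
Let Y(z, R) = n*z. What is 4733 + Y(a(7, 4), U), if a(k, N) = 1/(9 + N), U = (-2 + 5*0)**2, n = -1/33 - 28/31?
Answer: 62943212/13299 ≈ 4732.9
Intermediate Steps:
n = -955/1023 (n = -1*1/33 - 28*1/31 = -1/33 - 28/31 = -955/1023 ≈ -0.93353)
U = 4 (U = (-2 + 0)**2 = (-2)**2 = 4)
Y(z, R) = -955*z/1023
4733 + Y(a(7, 4), U) = 4733 - 955/(1023*(9 + 4)) = 4733 - 955/1023/13 = 4733 - 955/1023*1/13 = 4733 - 955/13299 = 62943212/13299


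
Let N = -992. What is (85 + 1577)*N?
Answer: -1648704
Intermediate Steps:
(85 + 1577)*N = (85 + 1577)*(-992) = 1662*(-992) = -1648704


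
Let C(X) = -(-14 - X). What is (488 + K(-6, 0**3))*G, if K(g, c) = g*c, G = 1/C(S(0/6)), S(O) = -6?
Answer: 61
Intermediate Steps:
C(X) = 14 + X
G = 1/8 (G = 1/(14 - 6) = 1/8 ≈ 0.12500)
K(g, c) = c*g
(488 + K(-6, 0**3))*G = (488 + 0**3*(-6))*(1/8) = (488 + 0*(-6))*(1/8) = (488 + 0)*(1/8) = 488*(1/8) = 61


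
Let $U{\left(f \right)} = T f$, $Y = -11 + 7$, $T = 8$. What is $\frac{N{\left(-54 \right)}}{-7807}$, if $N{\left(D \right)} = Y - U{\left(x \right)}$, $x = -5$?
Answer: $- \frac{36}{7807} \approx -0.0046112$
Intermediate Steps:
$Y = -4$
$U{\left(f \right)} = 8 f$
$N{\left(D \right)} = 36$ ($N{\left(D \right)} = -4 - 8 \left(-5\right) = -4 - -40 = -4 + 40 = 36$)
$\frac{N{\left(-54 \right)}}{-7807} = \frac{36}{-7807} = 36 \left(- \frac{1}{7807}\right) = - \frac{36}{7807}$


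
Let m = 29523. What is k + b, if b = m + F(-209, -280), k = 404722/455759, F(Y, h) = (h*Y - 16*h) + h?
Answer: 42040982159/455759 ≈ 92244.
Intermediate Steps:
F(Y, h) = -15*h + Y*h (F(Y, h) = (Y*h - 16*h) + h = (-16*h + Y*h) + h = -15*h + Y*h)
k = 404722/455759 (k = 404722*(1/455759) = 404722/455759 ≈ 0.88802)
b = 92243 (b = 29523 - 280*(-15 - 209) = 29523 - 280*(-224) = 29523 + 62720 = 92243)
k + b = 404722/455759 + 92243 = 42040982159/455759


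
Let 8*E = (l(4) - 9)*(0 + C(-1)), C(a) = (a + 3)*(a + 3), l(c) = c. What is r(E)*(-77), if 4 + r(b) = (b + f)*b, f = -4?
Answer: -3773/4 ≈ -943.25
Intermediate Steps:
C(a) = (3 + a)² (C(a) = (3 + a)*(3 + a) = (3 + a)²)
E = -5/2 (E = ((4 - 9)*(0 + (3 - 1)²))/8 = (-5*(0 + 2²))/8 = (-5*(0 + 4))/8 = (-5*4)/8 = (⅛)*(-20) = -5/2 ≈ -2.5000)
r(b) = -4 + b*(-4 + b) (r(b) = -4 + (b - 4)*b = -4 + (-4 + b)*b = -4 + b*(-4 + b))
r(E)*(-77) = (-4 + (-5/2)² - 4*(-5/2))*(-77) = (-4 + 25/4 + 10)*(-77) = (49/4)*(-77) = -3773/4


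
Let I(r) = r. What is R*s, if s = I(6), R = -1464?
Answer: -8784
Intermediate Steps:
s = 6
R*s = -1464*6 = -8784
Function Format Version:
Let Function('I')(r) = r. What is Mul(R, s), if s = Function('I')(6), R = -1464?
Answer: -8784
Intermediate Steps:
s = 6
Mul(R, s) = Mul(-1464, 6) = -8784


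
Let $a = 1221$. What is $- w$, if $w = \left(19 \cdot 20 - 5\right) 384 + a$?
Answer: $-145221$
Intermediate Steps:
$w = 145221$ ($w = \left(19 \cdot 20 - 5\right) 384 + 1221 = \left(380 - 5\right) 384 + 1221 = 375 \cdot 384 + 1221 = 144000 + 1221 = 145221$)
$- w = \left(-1\right) 145221 = -145221$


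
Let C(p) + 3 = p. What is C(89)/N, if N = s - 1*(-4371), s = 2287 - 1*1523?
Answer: 86/5135 ≈ 0.016748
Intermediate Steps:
s = 764 (s = 2287 - 1523 = 764)
C(p) = -3 + p
N = 5135 (N = 764 - 1*(-4371) = 764 + 4371 = 5135)
C(89)/N = (-3 + 89)/5135 = 86*(1/5135) = 86/5135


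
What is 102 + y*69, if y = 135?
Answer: 9417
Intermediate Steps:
102 + y*69 = 102 + 135*69 = 102 + 9315 = 9417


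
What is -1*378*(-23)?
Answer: 8694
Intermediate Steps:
-1*378*(-23) = -378*(-23) = 8694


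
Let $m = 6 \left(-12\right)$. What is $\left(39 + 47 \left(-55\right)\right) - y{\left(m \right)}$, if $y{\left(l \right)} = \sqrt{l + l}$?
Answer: $-2546 - 12 i \approx -2546.0 - 12.0 i$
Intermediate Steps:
$m = -72$
$y{\left(l \right)} = \sqrt{2} \sqrt{l}$ ($y{\left(l \right)} = \sqrt{2 l} = \sqrt{2} \sqrt{l}$)
$\left(39 + 47 \left(-55\right)\right) - y{\left(m \right)} = \left(39 + 47 \left(-55\right)\right) - \sqrt{2} \sqrt{-72} = \left(39 - 2585\right) - \sqrt{2} \cdot 6 i \sqrt{2} = -2546 - 12 i$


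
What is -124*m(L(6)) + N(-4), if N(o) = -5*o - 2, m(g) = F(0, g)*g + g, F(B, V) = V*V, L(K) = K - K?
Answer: 18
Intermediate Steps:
L(K) = 0
F(B, V) = V²
m(g) = g + g³ (m(g) = g²*g + g = g³ + g = g + g³)
N(o) = -2 - 5*o
-124*m(L(6)) + N(-4) = -124*(0 + 0³) + (-2 - 5*(-4)) = -124*(0 + 0) + (-2 + 20) = -124*0 + 18 = 0 + 18 = 18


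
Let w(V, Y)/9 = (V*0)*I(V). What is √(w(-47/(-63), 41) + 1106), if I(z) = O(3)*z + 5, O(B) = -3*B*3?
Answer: √1106 ≈ 33.257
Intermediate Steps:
O(B) = -9*B
I(z) = 5 - 27*z (I(z) = (-9*3)*z + 5 = -27*z + 5 = 5 - 27*z)
w(V, Y) = 0 (w(V, Y) = 9*((V*0)*(5 - 27*V)) = 9*(0*(5 - 27*V)) = 9*0 = 0)
√(w(-47/(-63), 41) + 1106) = √(0 + 1106) = √1106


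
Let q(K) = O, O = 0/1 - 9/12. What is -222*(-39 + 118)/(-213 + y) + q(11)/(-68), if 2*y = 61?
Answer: 9541767/99280 ≈ 96.110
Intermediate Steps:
y = 61/2 (y = (½)*61 = 61/2 ≈ 30.500)
O = -¾ (O = 0*1 - 9*1/12 = 0 - ¾ = -¾ ≈ -0.75000)
q(K) = -¾
-222*(-39 + 118)/(-213 + y) + q(11)/(-68) = -222*(-39 + 118)/(-213 + 61/2) - ¾/(-68) = -222/((-365/2/79)) - ¾*(-1/68) = -222/((-365/2*1/79)) + 3/272 = -222/(-365/158) + 3/272 = -222*(-158/365) + 3/272 = 35076/365 + 3/272 = 9541767/99280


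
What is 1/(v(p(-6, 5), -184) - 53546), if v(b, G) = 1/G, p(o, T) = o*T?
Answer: -184/9852465 ≈ -1.8676e-5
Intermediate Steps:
p(o, T) = T*o
1/(v(p(-6, 5), -184) - 53546) = 1/(1/(-184) - 53546) = 1/(-1/184 - 53546) = 1/(-9852465/184) = -184/9852465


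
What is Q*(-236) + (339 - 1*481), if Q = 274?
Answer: -64806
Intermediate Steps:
Q*(-236) + (339 - 1*481) = 274*(-236) + (339 - 1*481) = -64664 + (339 - 481) = -64664 - 142 = -64806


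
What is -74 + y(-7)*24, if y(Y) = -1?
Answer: -98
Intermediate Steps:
-74 + y(-7)*24 = -74 - 1*24 = -74 - 24 = -98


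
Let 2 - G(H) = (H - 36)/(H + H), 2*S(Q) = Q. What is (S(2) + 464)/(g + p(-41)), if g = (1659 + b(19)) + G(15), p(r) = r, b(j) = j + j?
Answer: 1550/5529 ≈ 0.28034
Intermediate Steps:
S(Q) = Q/2
b(j) = 2*j
G(H) = 2 - (-36 + H)/(2*H) (G(H) = 2 - (H - 36)/(H + H) = 2 - (-36 + H)/(2*H))
g = 16997/10 (g = (1659 + 2*19) + (3/2 + 18/15) = (1659 + 38) + (3/2 + 18*(1/15)) = 1697 + (3/2 + 6/5) = 1697 + 27/10 = 16997/10 ≈ 1699.7)
(S(2) + 464)/(g + p(-41)) = ((½)*2 + 464)/(16997/10 - 41) = (1 + 464)/(16587/10) = 465*(10/16587) = 1550/5529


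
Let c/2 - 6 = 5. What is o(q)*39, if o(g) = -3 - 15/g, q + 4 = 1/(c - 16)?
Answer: 819/23 ≈ 35.609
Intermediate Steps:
c = 22 (c = 12 + 2*5 = 12 + 10 = 22)
q = -23/6 (q = -4 + 1/(22 - 16) = -4 + 1/6 = -23/6 ≈ -3.8333)
o(q)*39 = (-3 - 15/(-23/6))*39 = (-3 - 15*(-6/23))*39 = (-3 + 90/23)*39 = (21/23)*39 = 819/23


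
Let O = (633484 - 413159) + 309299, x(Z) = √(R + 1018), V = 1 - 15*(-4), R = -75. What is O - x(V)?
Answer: 529624 - √943 ≈ 5.2959e+5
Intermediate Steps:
V = 61 (V = 1 + 60 = 61)
x(Z) = √943 (x(Z) = √(-75 + 1018) = √943)
O = 529624 (O = 220325 + 309299 = 529624)
O - x(V) = 529624 - √943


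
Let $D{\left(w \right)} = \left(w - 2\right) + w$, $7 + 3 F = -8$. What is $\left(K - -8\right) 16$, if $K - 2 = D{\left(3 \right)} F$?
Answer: $-160$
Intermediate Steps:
$F = -5$ ($F = - \frac{7}{3} + \frac{1}{3} \left(-8\right) = - \frac{7}{3} - \frac{8}{3} = -5$)
$D{\left(w \right)} = -2 + 2 w$ ($D{\left(w \right)} = \left(-2 + w\right) + w = -2 + 2 w$)
$K = -18$ ($K = 2 + \left(-2 + 2 \cdot 3\right) \left(-5\right) = 2 + \left(-2 + 6\right) \left(-5\right) = 2 + 4 \left(-5\right) = 2 - 20 = -18$)
$\left(K - -8\right) 16 = \left(-18 - -8\right) 16 = \left(-18 + 8\right) 16 = \left(-10\right) 16 = -160$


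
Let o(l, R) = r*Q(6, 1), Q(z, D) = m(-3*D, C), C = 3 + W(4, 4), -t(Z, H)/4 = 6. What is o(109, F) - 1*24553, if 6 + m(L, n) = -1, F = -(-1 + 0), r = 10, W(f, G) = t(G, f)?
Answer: -24623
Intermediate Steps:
t(Z, H) = -24 (t(Z, H) = -4*6 = -24)
W(f, G) = -24
C = -21 (C = 3 - 24 = -21)
F = 1 (F = -1*(-1) = 1)
m(L, n) = -7 (m(L, n) = -6 - 1 = -7)
Q(z, D) = -7
o(l, R) = -70 (o(l, R) = 10*(-7) = -70)
o(109, F) - 1*24553 = -70 - 1*24553 = -70 - 24553 = -24623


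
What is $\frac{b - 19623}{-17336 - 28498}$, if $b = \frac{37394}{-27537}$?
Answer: $\frac{540395945}{1262130858} \approx 0.42816$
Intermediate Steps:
$b = - \frac{37394}{27537}$ ($b = 37394 \left(- \frac{1}{27537}\right) = - \frac{37394}{27537} \approx -1.358$)
$\frac{b - 19623}{-17336 - 28498} = \frac{- \frac{37394}{27537} - 19623}{-17336 - 28498} = - \frac{540395945}{27537 \left(-45834\right)} = \left(- \frac{540395945}{27537}\right) \left(- \frac{1}{45834}\right) = \frac{540395945}{1262130858}$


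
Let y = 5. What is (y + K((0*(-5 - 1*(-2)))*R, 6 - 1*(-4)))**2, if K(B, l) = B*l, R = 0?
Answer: 25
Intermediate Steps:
(y + K((0*(-5 - 1*(-2)))*R, 6 - 1*(-4)))**2 = (5 + ((0*(-5 - 1*(-2)))*0)*(6 - 1*(-4)))**2 = (5 + ((0*(-5 + 2))*0)*(6 + 4))**2 = (5 + ((0*(-3))*0)*10)**2 = (5 + (0*0)*10)**2 = (5 + 0*10)**2 = (5 + 0)**2 = 5**2 = 25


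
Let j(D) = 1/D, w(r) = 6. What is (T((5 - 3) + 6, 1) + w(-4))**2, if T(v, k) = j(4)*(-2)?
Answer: 121/4 ≈ 30.250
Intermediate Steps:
j(D) = 1/D
T(v, k) = -1/2 (T(v, k) = -2/4 = (1/4)*(-2) = -1/2)
(T((5 - 3) + 6, 1) + w(-4))**2 = (-1/2 + 6)**2 = (11/2)**2 = 121/4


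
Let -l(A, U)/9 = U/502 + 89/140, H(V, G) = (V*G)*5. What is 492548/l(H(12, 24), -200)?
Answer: -17308136720/75051 ≈ -2.3062e+5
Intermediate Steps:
H(V, G) = 5*G*V (H(V, G) = (G*V)*5 = 5*G*V)
l(A, U) = -801/140 - 9*U/502 (l(A, U) = -9*(U/502 + 89/140) = -9*(89/140 + U/502) = -801/140 - 9*U/502)
492548/l(H(12, 24), -200) = 492548/(-801/140 - 9/502*(-200)) = 492548/(-801/140 + 900/251) = 492548/(-75051/35140) = 492548*(-35140/75051) = -17308136720/75051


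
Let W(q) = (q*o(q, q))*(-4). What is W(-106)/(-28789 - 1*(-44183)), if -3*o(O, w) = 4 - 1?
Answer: -212/7697 ≈ -0.027543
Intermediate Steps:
o(O, w) = -1 (o(O, w) = -(4 - 1)/3 = -1/3*3 = -1)
W(q) = 4*q (W(q) = (q*(-1))*(-4) = -q*(-4) = 4*q)
W(-106)/(-28789 - 1*(-44183)) = (4*(-106))/(-28789 - 1*(-44183)) = -424/(-28789 + 44183) = -424/15394 = -424*1/15394 = -212/7697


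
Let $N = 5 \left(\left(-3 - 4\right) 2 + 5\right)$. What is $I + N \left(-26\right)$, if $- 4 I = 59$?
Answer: $\frac{4621}{4} \approx 1155.3$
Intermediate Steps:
$I = - \frac{59}{4}$ ($I = \left(- \frac{1}{4}\right) 59 = - \frac{59}{4} \approx -14.75$)
$N = -45$ ($N = 5 \left(\left(-7\right) 2 + 5\right) = 5 \left(-14 + 5\right) = 5 \left(-9\right) = -45$)
$I + N \left(-26\right) = - \frac{59}{4} - -1170 = - \frac{59}{4} + 1170 = \frac{4621}{4}$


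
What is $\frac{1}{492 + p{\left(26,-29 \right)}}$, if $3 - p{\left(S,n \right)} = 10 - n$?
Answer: $\frac{1}{456} \approx 0.002193$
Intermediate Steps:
$p{\left(S,n \right)} = -7 + n$ ($p{\left(S,n \right)} = 3 - \left(10 - n\right) = 3 + \left(-10 + n\right) = -7 + n$)
$\frac{1}{492 + p{\left(26,-29 \right)}} = \frac{1}{492 - 36} = \frac{1}{456}$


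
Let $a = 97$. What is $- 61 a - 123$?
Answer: $-6040$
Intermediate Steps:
$- 61 a - 123 = \left(-61\right) 97 - 123 = -5917 - 123 = -6040$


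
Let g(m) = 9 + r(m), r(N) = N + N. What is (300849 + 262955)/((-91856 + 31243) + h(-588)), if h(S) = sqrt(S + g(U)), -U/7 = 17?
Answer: -17086925926/1836968293 - 281902*I*sqrt(817)/1836968293 ≈ -9.3017 - 0.0043864*I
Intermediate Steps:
r(N) = 2*N
U = -119 (U = -7*17 = -119)
g(m) = 9 + 2*m
h(S) = sqrt(-229 + S) (h(S) = sqrt(S + (9 + 2*(-119))) = sqrt(S + (9 - 238)) = sqrt(S - 229) = sqrt(-229 + S))
(300849 + 262955)/((-91856 + 31243) + h(-588)) = (300849 + 262955)/((-91856 + 31243) + sqrt(-229 - 588)) = 563804/(-60613 + sqrt(-817)) = 563804/(-60613 + I*sqrt(817))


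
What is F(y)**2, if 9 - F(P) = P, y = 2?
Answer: 49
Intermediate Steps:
F(P) = 9 - P
F(y)**2 = (9 - 1*2)**2 = (9 - 2)**2 = 7**2 = 49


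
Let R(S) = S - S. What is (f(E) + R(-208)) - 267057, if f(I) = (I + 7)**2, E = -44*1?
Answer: -265688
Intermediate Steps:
E = -44
f(I) = (7 + I)**2
R(S) = 0
(f(E) + R(-208)) - 267057 = ((7 - 44)**2 + 0) - 267057 = ((-37)**2 + 0) - 267057 = (1369 + 0) - 267057 = 1369 - 267057 = -265688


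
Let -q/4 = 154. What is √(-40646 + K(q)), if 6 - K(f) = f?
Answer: 2*I*√10006 ≈ 200.06*I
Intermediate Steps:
q = -616 (q = -4*154 = -616)
K(f) = 6 - f
√(-40646 + K(q)) = √(-40646 + (6 - 1*(-616))) = √(-40646 + (6 + 616)) = √(-40646 + 622) = √(-40024) = 2*I*√10006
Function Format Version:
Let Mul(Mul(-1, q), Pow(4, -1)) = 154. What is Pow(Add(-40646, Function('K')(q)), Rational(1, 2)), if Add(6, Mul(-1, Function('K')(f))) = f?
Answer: Mul(2, I, Pow(10006, Rational(1, 2))) ≈ Mul(200.06, I)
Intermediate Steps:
q = -616 (q = Mul(-4, 154) = -616)
Function('K')(f) = Add(6, Mul(-1, f))
Pow(Add(-40646, Function('K')(q)), Rational(1, 2)) = Pow(Add(-40646, Add(6, Mul(-1, -616))), Rational(1, 2)) = Pow(Add(-40646, Add(6, 616)), Rational(1, 2)) = Pow(Add(-40646, 622), Rational(1, 2)) = Pow(-40024, Rational(1, 2)) = Mul(2, I, Pow(10006, Rational(1, 2)))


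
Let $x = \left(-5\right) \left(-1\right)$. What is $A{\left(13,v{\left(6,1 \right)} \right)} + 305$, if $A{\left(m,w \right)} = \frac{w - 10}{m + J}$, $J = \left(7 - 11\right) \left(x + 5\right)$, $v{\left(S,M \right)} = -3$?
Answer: $\frac{8248}{27} \approx 305.48$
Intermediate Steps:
$x = 5$
$J = -40$ ($J = \left(7 - 11\right) \left(5 + 5\right) = \left(-4\right) 10 = -40$)
$A{\left(m,w \right)} = \frac{-10 + w}{-40 + m}$ ($A{\left(m,w \right)} = \frac{w - 10}{m - 40} = \frac{-10 + w}{-40 + m}$)
$A{\left(13,v{\left(6,1 \right)} \right)} + 305 = \frac{-10 - 3}{-40 + 13} + 305 = \frac{1}{-27} \left(-13\right) + 305 = \left(- \frac{1}{27}\right) \left(-13\right) + 305 = \frac{13}{27} + 305 = \frac{8248}{27}$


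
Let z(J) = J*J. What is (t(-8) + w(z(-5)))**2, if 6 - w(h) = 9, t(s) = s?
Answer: 121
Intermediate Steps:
z(J) = J**2
w(h) = -3 (w(h) = 6 - 1*9 = 6 - 9 = -3)
(t(-8) + w(z(-5)))**2 = (-8 - 3)**2 = (-11)**2 = 121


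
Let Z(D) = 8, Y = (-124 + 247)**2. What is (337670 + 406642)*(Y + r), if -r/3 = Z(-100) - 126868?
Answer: 294530957208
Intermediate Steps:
Y = 15129 (Y = 123**2 = 15129)
r = 380580 (r = -3*(8 - 126868) = -3*(-126860) = 380580)
(337670 + 406642)*(Y + r) = (337670 + 406642)*(15129 + 380580) = 744312*395709 = 294530957208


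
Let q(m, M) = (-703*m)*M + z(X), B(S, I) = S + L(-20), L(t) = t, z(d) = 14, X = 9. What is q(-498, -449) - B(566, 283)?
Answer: -157192738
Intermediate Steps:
B(S, I) = -20 + S (B(S, I) = S - 20 = -20 + S)
q(m, M) = 14 - 703*M*m (q(m, M) = (-703*m)*M + 14 = -703*M*m + 14 = 14 - 703*M*m)
q(-498, -449) - B(566, 283) = (14 - 703*(-449)*(-498)) - (-20 + 566) = (14 - 157192206) - 1*546 = -157192192 - 546 = -157192738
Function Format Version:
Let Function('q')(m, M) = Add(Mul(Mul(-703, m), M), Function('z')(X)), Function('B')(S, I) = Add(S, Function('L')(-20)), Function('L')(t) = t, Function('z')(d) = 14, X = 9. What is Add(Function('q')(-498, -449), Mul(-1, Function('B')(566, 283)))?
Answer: -157192738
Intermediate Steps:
Function('B')(S, I) = Add(-20, S) (Function('B')(S, I) = Add(S, -20) = Add(-20, S))
Function('q')(m, M) = Add(14, Mul(-703, M, m)) (Function('q')(m, M) = Add(Mul(Mul(-703, m), M), 14) = Add(Mul(-703, M, m), 14) = Add(14, Mul(-703, M, m)))
Add(Function('q')(-498, -449), Mul(-1, Function('B')(566, 283))) = Add(Add(14, Mul(-703, -449, -498)), Mul(-1, Add(-20, 566))) = Add(Add(14, -157192206), Mul(-1, 546)) = Add(-157192192, -546) = -157192738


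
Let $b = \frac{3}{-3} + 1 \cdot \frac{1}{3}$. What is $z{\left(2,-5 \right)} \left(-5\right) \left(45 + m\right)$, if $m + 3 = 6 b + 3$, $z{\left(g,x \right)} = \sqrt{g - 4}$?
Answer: $- 205 i \sqrt{2} \approx - 289.91 i$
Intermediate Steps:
$b = - \frac{2}{3}$ ($b = 3 \left(- \frac{1}{3}\right) + 1 \cdot \frac{1}{3} = -1 + \frac{1}{3} = - \frac{2}{3} \approx -0.66667$)
$z{\left(g,x \right)} = \sqrt{-4 + g}$
$m = -4$ ($m = -3 + \left(6 \left(- \frac{2}{3}\right) + 3\right) = -3 + \left(-4 + 3\right) = -3 - 1 = -4$)
$z{\left(2,-5 \right)} \left(-5\right) \left(45 + m\right) = \sqrt{-4 + 2} \left(-5\right) \left(45 - 4\right) = \sqrt{-2} \left(-5\right) 41 = i \sqrt{2} \left(-5\right) 41 = - 5 i \sqrt{2} \cdot 41 = - 205 i \sqrt{2}$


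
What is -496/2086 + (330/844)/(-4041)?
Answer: -141028997/592876662 ≈ -0.23787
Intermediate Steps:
-496/2086 + (330/844)/(-4041) = -496*1/2086 + (330*(1/844))*(-1/4041) = -248/1043 + (165/422)*(-1/4041) = -248/1043 - 55/568434 = -141028997/592876662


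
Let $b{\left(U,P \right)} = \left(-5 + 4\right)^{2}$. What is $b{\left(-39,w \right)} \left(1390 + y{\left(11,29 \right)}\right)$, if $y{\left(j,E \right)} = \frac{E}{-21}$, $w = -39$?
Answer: $\frac{29161}{21} \approx 1388.6$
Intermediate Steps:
$y{\left(j,E \right)} = - \frac{E}{21}$ ($y{\left(j,E \right)} = E \left(- \frac{1}{21}\right) = - \frac{E}{21}$)
$b{\left(U,P \right)} = 1$ ($b{\left(U,P \right)} = \left(-1\right)^{2} = 1$)
$b{\left(-39,w \right)} \left(1390 + y{\left(11,29 \right)}\right) = 1 \left(1390 - \frac{29}{21}\right) = 1 \cdot \frac{29161}{21} = \frac{29161}{21}$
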